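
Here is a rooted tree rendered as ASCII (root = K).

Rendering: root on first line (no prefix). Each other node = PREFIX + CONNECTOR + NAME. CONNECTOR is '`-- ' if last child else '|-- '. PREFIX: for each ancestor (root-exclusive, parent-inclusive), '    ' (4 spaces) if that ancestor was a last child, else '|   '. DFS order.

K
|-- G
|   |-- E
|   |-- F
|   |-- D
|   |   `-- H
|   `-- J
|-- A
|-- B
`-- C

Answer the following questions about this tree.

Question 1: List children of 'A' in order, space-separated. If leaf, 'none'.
Answer: none

Derivation:
Node A's children (from adjacency): (leaf)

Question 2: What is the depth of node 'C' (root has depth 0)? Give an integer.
Path from root to C: K -> C
Depth = number of edges = 1

Answer: 1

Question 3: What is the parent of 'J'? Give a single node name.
Answer: G

Derivation:
Scan adjacency: J appears as child of G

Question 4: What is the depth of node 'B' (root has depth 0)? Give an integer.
Answer: 1

Derivation:
Path from root to B: K -> B
Depth = number of edges = 1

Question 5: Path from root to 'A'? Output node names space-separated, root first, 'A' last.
Walk down from root: K -> A

Answer: K A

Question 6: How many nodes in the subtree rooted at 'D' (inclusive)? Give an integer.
Answer: 2

Derivation:
Subtree rooted at D contains: D, H
Count = 2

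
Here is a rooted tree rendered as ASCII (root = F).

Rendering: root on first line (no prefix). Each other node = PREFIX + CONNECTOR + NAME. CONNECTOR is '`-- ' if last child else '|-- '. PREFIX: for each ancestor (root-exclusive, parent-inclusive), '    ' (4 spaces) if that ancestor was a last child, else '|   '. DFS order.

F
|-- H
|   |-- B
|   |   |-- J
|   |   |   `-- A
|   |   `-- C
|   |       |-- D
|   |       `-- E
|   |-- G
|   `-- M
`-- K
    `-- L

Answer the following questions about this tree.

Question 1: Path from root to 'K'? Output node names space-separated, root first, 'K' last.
Answer: F K

Derivation:
Walk down from root: F -> K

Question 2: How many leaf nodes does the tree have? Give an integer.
Leaves (nodes with no children): A, D, E, G, L, M

Answer: 6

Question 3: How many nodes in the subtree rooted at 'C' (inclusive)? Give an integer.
Subtree rooted at C contains: C, D, E
Count = 3

Answer: 3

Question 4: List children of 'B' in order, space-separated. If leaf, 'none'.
Node B's children (from adjacency): J, C

Answer: J C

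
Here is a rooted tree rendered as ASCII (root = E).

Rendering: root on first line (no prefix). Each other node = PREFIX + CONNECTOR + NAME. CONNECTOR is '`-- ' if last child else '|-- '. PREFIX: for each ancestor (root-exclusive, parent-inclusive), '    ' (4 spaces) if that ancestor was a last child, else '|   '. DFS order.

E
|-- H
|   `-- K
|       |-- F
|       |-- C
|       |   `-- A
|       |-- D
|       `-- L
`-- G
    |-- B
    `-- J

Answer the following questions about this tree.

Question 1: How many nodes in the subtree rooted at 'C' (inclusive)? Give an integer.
Subtree rooted at C contains: A, C
Count = 2

Answer: 2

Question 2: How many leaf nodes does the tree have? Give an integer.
Answer: 6

Derivation:
Leaves (nodes with no children): A, B, D, F, J, L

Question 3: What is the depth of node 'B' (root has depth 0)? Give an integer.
Path from root to B: E -> G -> B
Depth = number of edges = 2

Answer: 2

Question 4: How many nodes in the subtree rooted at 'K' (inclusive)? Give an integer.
Subtree rooted at K contains: A, C, D, F, K, L
Count = 6

Answer: 6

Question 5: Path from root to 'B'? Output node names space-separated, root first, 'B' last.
Answer: E G B

Derivation:
Walk down from root: E -> G -> B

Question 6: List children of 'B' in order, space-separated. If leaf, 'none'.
Node B's children (from adjacency): (leaf)

Answer: none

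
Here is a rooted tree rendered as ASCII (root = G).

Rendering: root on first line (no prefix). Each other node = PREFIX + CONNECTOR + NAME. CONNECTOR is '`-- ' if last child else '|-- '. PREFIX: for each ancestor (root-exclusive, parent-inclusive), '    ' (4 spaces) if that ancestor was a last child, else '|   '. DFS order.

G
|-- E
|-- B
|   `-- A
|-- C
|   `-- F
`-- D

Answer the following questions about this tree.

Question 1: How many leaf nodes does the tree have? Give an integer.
Leaves (nodes with no children): A, D, E, F

Answer: 4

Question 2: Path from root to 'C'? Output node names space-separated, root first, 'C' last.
Answer: G C

Derivation:
Walk down from root: G -> C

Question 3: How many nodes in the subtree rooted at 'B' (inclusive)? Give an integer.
Subtree rooted at B contains: A, B
Count = 2

Answer: 2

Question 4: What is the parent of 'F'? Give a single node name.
Scan adjacency: F appears as child of C

Answer: C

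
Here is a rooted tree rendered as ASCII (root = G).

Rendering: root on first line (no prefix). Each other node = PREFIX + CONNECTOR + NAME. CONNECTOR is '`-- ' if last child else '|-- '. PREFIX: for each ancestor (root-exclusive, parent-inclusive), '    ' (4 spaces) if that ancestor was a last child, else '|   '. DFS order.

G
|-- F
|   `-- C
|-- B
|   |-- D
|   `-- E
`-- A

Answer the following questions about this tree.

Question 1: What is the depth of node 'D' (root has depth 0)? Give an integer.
Answer: 2

Derivation:
Path from root to D: G -> B -> D
Depth = number of edges = 2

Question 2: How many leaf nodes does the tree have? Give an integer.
Leaves (nodes with no children): A, C, D, E

Answer: 4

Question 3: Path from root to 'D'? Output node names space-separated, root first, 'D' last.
Walk down from root: G -> B -> D

Answer: G B D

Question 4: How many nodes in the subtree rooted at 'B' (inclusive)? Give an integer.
Answer: 3

Derivation:
Subtree rooted at B contains: B, D, E
Count = 3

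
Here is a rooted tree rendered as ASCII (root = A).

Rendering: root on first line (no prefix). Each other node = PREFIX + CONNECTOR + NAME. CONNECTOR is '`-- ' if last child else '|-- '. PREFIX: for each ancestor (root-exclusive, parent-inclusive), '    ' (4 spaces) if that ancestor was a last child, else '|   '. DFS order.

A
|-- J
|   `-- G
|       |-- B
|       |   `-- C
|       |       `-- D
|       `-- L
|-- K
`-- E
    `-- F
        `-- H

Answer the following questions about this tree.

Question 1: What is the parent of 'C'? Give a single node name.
Answer: B

Derivation:
Scan adjacency: C appears as child of B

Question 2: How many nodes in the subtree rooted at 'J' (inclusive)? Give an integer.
Answer: 6

Derivation:
Subtree rooted at J contains: B, C, D, G, J, L
Count = 6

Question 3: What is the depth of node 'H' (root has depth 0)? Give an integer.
Path from root to H: A -> E -> F -> H
Depth = number of edges = 3

Answer: 3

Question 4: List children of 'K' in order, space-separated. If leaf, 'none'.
Node K's children (from adjacency): (leaf)

Answer: none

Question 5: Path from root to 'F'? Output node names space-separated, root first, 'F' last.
Walk down from root: A -> E -> F

Answer: A E F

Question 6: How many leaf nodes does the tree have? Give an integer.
Leaves (nodes with no children): D, H, K, L

Answer: 4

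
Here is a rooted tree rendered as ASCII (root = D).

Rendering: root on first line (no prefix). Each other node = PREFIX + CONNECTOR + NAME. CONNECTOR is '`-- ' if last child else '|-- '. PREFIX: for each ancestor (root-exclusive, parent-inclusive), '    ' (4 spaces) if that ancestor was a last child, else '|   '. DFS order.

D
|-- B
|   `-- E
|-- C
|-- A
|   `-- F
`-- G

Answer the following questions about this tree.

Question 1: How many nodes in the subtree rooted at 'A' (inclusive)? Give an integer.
Subtree rooted at A contains: A, F
Count = 2

Answer: 2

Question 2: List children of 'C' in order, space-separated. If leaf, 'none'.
Answer: none

Derivation:
Node C's children (from adjacency): (leaf)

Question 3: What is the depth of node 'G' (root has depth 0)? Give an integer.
Answer: 1

Derivation:
Path from root to G: D -> G
Depth = number of edges = 1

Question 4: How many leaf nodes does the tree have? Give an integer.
Answer: 4

Derivation:
Leaves (nodes with no children): C, E, F, G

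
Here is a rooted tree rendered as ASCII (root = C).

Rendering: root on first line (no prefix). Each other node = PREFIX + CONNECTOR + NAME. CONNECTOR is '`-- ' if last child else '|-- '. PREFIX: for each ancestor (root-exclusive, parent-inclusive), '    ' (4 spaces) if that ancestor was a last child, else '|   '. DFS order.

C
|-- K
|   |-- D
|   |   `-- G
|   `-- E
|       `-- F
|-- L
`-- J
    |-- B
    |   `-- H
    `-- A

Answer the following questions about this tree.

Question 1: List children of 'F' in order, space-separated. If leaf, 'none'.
Answer: none

Derivation:
Node F's children (from adjacency): (leaf)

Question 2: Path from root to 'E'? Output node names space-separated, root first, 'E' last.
Answer: C K E

Derivation:
Walk down from root: C -> K -> E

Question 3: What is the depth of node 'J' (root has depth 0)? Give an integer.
Path from root to J: C -> J
Depth = number of edges = 1

Answer: 1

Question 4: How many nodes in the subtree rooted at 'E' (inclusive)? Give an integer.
Answer: 2

Derivation:
Subtree rooted at E contains: E, F
Count = 2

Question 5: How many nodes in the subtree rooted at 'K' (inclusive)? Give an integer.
Answer: 5

Derivation:
Subtree rooted at K contains: D, E, F, G, K
Count = 5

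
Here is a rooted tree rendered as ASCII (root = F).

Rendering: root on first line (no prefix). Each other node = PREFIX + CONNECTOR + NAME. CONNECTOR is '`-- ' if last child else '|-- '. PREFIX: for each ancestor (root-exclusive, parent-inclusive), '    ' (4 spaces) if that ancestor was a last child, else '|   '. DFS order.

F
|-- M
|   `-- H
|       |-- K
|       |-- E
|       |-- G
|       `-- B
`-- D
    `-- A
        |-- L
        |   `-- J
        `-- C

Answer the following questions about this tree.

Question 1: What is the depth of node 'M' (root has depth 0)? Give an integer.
Answer: 1

Derivation:
Path from root to M: F -> M
Depth = number of edges = 1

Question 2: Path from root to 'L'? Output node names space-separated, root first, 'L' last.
Answer: F D A L

Derivation:
Walk down from root: F -> D -> A -> L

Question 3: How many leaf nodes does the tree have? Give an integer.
Answer: 6

Derivation:
Leaves (nodes with no children): B, C, E, G, J, K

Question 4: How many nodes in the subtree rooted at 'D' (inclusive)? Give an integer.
Answer: 5

Derivation:
Subtree rooted at D contains: A, C, D, J, L
Count = 5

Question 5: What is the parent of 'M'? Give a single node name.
Scan adjacency: M appears as child of F

Answer: F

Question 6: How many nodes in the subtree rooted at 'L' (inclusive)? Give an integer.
Subtree rooted at L contains: J, L
Count = 2

Answer: 2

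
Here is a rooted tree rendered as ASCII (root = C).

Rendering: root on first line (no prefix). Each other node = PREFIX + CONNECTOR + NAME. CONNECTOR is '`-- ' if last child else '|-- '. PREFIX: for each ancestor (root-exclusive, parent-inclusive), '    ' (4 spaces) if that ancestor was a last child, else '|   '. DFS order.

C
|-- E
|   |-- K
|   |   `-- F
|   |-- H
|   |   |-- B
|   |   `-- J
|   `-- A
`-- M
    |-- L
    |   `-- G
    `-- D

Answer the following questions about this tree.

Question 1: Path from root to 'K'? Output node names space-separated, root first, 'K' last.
Walk down from root: C -> E -> K

Answer: C E K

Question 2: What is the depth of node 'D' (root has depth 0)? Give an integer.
Answer: 2

Derivation:
Path from root to D: C -> M -> D
Depth = number of edges = 2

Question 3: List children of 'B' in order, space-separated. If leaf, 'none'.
Node B's children (from adjacency): (leaf)

Answer: none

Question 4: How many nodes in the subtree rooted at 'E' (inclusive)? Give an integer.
Subtree rooted at E contains: A, B, E, F, H, J, K
Count = 7

Answer: 7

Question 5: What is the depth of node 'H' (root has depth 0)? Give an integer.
Path from root to H: C -> E -> H
Depth = number of edges = 2

Answer: 2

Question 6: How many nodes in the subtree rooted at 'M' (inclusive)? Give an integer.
Answer: 4

Derivation:
Subtree rooted at M contains: D, G, L, M
Count = 4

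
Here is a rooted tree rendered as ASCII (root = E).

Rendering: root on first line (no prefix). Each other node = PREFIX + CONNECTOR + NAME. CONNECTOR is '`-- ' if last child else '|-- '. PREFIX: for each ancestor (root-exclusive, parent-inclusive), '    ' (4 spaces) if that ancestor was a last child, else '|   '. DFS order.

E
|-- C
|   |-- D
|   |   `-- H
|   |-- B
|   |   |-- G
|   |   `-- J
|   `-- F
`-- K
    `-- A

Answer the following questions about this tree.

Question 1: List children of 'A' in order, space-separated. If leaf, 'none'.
Node A's children (from adjacency): (leaf)

Answer: none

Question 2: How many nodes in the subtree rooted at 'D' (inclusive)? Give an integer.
Subtree rooted at D contains: D, H
Count = 2

Answer: 2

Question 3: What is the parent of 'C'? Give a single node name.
Answer: E

Derivation:
Scan adjacency: C appears as child of E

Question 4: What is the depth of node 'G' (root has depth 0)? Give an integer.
Answer: 3

Derivation:
Path from root to G: E -> C -> B -> G
Depth = number of edges = 3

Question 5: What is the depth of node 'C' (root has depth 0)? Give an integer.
Path from root to C: E -> C
Depth = number of edges = 1

Answer: 1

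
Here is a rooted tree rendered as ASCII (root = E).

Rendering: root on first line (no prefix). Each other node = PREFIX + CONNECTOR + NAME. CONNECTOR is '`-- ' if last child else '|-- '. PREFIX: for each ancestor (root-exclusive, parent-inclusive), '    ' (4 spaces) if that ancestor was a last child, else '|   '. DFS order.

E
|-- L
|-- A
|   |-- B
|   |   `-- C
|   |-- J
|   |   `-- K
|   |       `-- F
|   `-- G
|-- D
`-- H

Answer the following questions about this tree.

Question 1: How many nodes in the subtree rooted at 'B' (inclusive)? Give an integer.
Subtree rooted at B contains: B, C
Count = 2

Answer: 2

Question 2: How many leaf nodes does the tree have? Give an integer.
Leaves (nodes with no children): C, D, F, G, H, L

Answer: 6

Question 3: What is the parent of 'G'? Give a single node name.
Scan adjacency: G appears as child of A

Answer: A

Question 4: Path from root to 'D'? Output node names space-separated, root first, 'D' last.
Walk down from root: E -> D

Answer: E D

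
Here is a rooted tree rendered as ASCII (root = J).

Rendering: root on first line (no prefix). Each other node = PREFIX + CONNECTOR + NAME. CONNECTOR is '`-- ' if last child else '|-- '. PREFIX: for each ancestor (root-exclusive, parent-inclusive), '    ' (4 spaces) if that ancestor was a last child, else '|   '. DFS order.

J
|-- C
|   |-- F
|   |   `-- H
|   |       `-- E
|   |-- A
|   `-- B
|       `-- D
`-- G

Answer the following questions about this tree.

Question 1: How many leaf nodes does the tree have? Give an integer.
Leaves (nodes with no children): A, D, E, G

Answer: 4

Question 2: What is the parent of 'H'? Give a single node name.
Scan adjacency: H appears as child of F

Answer: F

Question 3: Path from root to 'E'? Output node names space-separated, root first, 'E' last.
Answer: J C F H E

Derivation:
Walk down from root: J -> C -> F -> H -> E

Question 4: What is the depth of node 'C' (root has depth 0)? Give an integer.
Answer: 1

Derivation:
Path from root to C: J -> C
Depth = number of edges = 1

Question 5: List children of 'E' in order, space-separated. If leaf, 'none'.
Node E's children (from adjacency): (leaf)

Answer: none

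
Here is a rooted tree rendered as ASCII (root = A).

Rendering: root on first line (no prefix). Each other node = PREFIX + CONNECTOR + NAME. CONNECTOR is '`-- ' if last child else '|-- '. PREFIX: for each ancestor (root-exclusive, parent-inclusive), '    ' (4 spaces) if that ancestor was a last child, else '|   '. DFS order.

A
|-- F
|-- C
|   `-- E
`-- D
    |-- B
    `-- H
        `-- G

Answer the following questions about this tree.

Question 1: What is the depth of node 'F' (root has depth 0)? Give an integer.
Path from root to F: A -> F
Depth = number of edges = 1

Answer: 1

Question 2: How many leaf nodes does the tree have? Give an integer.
Answer: 4

Derivation:
Leaves (nodes with no children): B, E, F, G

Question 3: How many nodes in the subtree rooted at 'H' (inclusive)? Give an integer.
Subtree rooted at H contains: G, H
Count = 2

Answer: 2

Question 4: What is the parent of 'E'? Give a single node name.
Scan adjacency: E appears as child of C

Answer: C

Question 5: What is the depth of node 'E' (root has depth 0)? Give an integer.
Path from root to E: A -> C -> E
Depth = number of edges = 2

Answer: 2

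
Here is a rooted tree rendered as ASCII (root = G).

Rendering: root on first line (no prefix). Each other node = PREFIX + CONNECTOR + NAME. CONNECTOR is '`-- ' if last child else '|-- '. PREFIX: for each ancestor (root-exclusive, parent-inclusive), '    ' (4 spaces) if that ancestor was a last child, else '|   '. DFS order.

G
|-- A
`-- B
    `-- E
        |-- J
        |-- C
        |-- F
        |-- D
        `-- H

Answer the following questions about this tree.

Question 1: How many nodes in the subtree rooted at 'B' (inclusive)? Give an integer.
Subtree rooted at B contains: B, C, D, E, F, H, J
Count = 7

Answer: 7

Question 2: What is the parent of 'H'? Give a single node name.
Scan adjacency: H appears as child of E

Answer: E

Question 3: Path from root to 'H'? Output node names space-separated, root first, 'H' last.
Answer: G B E H

Derivation:
Walk down from root: G -> B -> E -> H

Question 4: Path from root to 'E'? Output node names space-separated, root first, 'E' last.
Walk down from root: G -> B -> E

Answer: G B E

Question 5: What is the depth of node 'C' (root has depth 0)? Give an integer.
Path from root to C: G -> B -> E -> C
Depth = number of edges = 3

Answer: 3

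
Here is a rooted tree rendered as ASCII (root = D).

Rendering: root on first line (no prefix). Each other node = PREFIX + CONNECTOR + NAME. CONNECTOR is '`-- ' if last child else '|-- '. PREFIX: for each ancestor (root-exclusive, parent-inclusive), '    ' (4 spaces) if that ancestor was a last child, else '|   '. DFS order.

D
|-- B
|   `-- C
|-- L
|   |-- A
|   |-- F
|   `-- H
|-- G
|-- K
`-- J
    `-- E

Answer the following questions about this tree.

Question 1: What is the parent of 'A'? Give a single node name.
Answer: L

Derivation:
Scan adjacency: A appears as child of L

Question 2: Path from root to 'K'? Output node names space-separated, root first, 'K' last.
Answer: D K

Derivation:
Walk down from root: D -> K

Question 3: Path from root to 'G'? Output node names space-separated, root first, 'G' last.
Walk down from root: D -> G

Answer: D G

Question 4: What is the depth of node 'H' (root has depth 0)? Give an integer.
Path from root to H: D -> L -> H
Depth = number of edges = 2

Answer: 2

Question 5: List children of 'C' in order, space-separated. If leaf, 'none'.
Node C's children (from adjacency): (leaf)

Answer: none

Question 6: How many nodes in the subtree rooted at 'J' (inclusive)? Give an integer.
Answer: 2

Derivation:
Subtree rooted at J contains: E, J
Count = 2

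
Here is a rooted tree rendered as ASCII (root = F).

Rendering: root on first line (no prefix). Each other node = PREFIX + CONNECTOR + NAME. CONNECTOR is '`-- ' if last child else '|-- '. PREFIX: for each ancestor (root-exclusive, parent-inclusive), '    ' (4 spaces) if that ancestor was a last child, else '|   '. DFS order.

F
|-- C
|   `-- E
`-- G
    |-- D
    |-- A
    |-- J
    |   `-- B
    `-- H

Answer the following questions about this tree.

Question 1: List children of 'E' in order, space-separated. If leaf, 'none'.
Node E's children (from adjacency): (leaf)

Answer: none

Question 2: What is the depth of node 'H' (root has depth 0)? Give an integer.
Path from root to H: F -> G -> H
Depth = number of edges = 2

Answer: 2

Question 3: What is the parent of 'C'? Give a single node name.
Answer: F

Derivation:
Scan adjacency: C appears as child of F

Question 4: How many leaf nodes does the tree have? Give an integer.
Answer: 5

Derivation:
Leaves (nodes with no children): A, B, D, E, H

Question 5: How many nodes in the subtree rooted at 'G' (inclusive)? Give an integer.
Answer: 6

Derivation:
Subtree rooted at G contains: A, B, D, G, H, J
Count = 6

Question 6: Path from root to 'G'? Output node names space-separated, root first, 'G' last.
Walk down from root: F -> G

Answer: F G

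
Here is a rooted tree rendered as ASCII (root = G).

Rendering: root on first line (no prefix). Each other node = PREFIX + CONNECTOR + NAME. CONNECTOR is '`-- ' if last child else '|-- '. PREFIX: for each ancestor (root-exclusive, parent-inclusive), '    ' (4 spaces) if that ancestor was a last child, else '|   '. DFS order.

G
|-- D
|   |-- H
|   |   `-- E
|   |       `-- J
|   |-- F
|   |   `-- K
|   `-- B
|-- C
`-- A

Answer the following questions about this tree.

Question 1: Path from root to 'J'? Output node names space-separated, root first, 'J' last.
Walk down from root: G -> D -> H -> E -> J

Answer: G D H E J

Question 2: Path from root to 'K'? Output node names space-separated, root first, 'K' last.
Answer: G D F K

Derivation:
Walk down from root: G -> D -> F -> K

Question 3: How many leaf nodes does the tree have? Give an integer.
Answer: 5

Derivation:
Leaves (nodes with no children): A, B, C, J, K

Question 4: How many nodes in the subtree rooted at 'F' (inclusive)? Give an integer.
Subtree rooted at F contains: F, K
Count = 2

Answer: 2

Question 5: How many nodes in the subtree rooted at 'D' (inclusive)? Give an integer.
Subtree rooted at D contains: B, D, E, F, H, J, K
Count = 7

Answer: 7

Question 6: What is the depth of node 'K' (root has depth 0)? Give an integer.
Path from root to K: G -> D -> F -> K
Depth = number of edges = 3

Answer: 3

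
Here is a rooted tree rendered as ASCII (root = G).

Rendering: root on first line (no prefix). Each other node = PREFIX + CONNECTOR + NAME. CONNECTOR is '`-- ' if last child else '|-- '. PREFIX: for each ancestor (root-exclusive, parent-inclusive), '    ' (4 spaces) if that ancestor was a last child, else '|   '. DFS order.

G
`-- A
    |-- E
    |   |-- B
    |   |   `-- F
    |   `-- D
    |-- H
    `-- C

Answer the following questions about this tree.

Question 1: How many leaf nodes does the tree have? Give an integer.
Answer: 4

Derivation:
Leaves (nodes with no children): C, D, F, H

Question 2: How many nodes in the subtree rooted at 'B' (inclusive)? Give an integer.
Answer: 2

Derivation:
Subtree rooted at B contains: B, F
Count = 2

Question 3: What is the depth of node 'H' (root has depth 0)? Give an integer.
Answer: 2

Derivation:
Path from root to H: G -> A -> H
Depth = number of edges = 2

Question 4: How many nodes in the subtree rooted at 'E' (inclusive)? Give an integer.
Answer: 4

Derivation:
Subtree rooted at E contains: B, D, E, F
Count = 4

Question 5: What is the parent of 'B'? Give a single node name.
Answer: E

Derivation:
Scan adjacency: B appears as child of E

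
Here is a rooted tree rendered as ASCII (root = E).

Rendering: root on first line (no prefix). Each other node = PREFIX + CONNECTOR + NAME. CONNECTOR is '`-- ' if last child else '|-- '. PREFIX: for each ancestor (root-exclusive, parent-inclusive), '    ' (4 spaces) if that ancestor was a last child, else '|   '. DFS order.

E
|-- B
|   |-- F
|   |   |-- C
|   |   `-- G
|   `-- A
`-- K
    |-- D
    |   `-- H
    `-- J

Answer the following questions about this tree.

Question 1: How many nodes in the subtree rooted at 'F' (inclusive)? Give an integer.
Answer: 3

Derivation:
Subtree rooted at F contains: C, F, G
Count = 3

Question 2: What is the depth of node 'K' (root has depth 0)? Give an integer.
Path from root to K: E -> K
Depth = number of edges = 1

Answer: 1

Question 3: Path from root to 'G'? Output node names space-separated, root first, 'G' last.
Answer: E B F G

Derivation:
Walk down from root: E -> B -> F -> G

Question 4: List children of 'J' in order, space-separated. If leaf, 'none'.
Answer: none

Derivation:
Node J's children (from adjacency): (leaf)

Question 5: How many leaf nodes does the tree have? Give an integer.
Leaves (nodes with no children): A, C, G, H, J

Answer: 5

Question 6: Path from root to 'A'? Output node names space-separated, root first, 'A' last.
Answer: E B A

Derivation:
Walk down from root: E -> B -> A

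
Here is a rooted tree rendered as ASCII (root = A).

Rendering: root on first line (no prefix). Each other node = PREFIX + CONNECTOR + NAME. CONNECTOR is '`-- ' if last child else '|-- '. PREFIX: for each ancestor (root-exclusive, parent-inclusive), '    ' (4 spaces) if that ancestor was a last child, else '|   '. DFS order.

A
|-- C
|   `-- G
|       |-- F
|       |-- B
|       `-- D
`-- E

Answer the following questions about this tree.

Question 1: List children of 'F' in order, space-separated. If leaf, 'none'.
Node F's children (from adjacency): (leaf)

Answer: none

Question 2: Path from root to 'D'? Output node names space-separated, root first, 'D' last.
Answer: A C G D

Derivation:
Walk down from root: A -> C -> G -> D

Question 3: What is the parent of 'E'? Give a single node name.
Scan adjacency: E appears as child of A

Answer: A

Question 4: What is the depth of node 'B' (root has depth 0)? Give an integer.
Path from root to B: A -> C -> G -> B
Depth = number of edges = 3

Answer: 3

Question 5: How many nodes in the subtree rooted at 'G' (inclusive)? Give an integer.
Answer: 4

Derivation:
Subtree rooted at G contains: B, D, F, G
Count = 4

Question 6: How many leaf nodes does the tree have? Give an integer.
Leaves (nodes with no children): B, D, E, F

Answer: 4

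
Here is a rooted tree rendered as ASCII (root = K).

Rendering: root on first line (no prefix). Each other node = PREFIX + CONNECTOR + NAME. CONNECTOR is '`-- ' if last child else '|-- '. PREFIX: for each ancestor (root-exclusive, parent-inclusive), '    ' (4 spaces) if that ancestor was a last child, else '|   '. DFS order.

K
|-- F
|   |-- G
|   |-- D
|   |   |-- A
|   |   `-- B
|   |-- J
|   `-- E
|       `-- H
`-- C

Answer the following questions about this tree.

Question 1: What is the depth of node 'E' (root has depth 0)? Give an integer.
Answer: 2

Derivation:
Path from root to E: K -> F -> E
Depth = number of edges = 2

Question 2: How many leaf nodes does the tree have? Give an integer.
Leaves (nodes with no children): A, B, C, G, H, J

Answer: 6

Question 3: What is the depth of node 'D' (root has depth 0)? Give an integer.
Path from root to D: K -> F -> D
Depth = number of edges = 2

Answer: 2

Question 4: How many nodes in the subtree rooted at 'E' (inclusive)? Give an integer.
Answer: 2

Derivation:
Subtree rooted at E contains: E, H
Count = 2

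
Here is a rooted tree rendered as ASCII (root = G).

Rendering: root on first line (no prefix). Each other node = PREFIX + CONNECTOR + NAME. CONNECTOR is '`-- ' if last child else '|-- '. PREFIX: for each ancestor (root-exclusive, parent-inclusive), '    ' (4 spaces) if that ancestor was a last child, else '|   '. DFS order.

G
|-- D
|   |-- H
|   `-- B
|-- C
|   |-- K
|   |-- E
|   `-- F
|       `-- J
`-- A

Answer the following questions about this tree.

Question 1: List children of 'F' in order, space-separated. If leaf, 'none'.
Node F's children (from adjacency): J

Answer: J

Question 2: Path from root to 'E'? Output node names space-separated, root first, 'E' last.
Answer: G C E

Derivation:
Walk down from root: G -> C -> E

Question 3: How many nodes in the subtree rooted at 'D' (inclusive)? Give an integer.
Subtree rooted at D contains: B, D, H
Count = 3

Answer: 3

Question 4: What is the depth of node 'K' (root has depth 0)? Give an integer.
Answer: 2

Derivation:
Path from root to K: G -> C -> K
Depth = number of edges = 2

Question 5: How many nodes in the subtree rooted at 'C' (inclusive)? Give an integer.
Answer: 5

Derivation:
Subtree rooted at C contains: C, E, F, J, K
Count = 5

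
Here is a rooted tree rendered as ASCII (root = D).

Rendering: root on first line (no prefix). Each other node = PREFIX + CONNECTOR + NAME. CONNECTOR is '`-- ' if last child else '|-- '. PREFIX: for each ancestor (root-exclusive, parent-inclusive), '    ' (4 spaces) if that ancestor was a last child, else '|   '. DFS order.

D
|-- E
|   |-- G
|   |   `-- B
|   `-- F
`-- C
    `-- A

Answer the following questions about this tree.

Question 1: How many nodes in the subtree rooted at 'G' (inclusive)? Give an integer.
Subtree rooted at G contains: B, G
Count = 2

Answer: 2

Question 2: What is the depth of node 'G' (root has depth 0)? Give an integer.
Answer: 2

Derivation:
Path from root to G: D -> E -> G
Depth = number of edges = 2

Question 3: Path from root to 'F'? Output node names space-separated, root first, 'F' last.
Answer: D E F

Derivation:
Walk down from root: D -> E -> F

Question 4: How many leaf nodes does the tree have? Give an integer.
Answer: 3

Derivation:
Leaves (nodes with no children): A, B, F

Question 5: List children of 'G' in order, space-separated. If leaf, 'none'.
Answer: B

Derivation:
Node G's children (from adjacency): B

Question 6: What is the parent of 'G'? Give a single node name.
Scan adjacency: G appears as child of E

Answer: E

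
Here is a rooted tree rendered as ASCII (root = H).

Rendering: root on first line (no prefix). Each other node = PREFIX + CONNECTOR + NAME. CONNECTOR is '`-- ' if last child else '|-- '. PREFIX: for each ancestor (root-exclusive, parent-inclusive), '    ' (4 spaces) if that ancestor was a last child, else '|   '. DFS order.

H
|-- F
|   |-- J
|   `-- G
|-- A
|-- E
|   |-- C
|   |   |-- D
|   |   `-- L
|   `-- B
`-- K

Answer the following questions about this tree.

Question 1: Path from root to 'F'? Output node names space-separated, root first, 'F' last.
Answer: H F

Derivation:
Walk down from root: H -> F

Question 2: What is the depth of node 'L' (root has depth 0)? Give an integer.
Path from root to L: H -> E -> C -> L
Depth = number of edges = 3

Answer: 3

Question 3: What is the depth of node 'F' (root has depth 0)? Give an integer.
Answer: 1

Derivation:
Path from root to F: H -> F
Depth = number of edges = 1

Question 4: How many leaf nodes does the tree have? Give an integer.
Leaves (nodes with no children): A, B, D, G, J, K, L

Answer: 7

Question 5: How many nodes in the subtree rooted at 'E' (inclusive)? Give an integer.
Subtree rooted at E contains: B, C, D, E, L
Count = 5

Answer: 5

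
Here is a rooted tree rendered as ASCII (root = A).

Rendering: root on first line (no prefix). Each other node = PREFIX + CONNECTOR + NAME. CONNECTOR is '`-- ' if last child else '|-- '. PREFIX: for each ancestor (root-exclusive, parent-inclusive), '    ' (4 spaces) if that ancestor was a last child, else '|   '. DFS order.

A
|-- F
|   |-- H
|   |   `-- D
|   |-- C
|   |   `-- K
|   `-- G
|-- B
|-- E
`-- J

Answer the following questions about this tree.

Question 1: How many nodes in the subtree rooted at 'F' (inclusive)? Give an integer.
Subtree rooted at F contains: C, D, F, G, H, K
Count = 6

Answer: 6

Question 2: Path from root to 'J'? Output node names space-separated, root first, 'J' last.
Answer: A J

Derivation:
Walk down from root: A -> J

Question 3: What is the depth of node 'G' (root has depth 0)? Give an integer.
Answer: 2

Derivation:
Path from root to G: A -> F -> G
Depth = number of edges = 2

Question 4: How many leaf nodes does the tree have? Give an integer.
Answer: 6

Derivation:
Leaves (nodes with no children): B, D, E, G, J, K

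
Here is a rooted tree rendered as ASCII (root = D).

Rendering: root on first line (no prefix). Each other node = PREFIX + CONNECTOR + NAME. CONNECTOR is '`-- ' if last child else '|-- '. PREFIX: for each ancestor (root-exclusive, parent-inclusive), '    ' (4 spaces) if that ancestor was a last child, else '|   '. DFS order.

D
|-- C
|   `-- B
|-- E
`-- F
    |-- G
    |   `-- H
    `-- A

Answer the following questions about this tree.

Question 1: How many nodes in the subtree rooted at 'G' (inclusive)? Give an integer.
Answer: 2

Derivation:
Subtree rooted at G contains: G, H
Count = 2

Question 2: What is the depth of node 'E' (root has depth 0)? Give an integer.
Answer: 1

Derivation:
Path from root to E: D -> E
Depth = number of edges = 1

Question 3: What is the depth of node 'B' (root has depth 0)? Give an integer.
Path from root to B: D -> C -> B
Depth = number of edges = 2

Answer: 2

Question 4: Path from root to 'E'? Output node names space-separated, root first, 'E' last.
Answer: D E

Derivation:
Walk down from root: D -> E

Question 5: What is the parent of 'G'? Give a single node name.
Answer: F

Derivation:
Scan adjacency: G appears as child of F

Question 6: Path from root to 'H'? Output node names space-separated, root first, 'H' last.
Answer: D F G H

Derivation:
Walk down from root: D -> F -> G -> H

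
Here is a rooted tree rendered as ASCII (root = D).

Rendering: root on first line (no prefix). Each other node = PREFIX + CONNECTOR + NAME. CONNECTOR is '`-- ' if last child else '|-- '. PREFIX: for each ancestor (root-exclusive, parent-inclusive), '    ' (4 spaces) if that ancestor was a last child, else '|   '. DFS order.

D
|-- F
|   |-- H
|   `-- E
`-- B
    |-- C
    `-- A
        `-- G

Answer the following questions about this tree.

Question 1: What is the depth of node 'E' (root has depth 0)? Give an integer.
Path from root to E: D -> F -> E
Depth = number of edges = 2

Answer: 2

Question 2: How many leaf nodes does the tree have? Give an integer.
Leaves (nodes with no children): C, E, G, H

Answer: 4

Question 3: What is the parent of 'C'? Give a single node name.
Scan adjacency: C appears as child of B

Answer: B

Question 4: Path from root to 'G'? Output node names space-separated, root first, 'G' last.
Answer: D B A G

Derivation:
Walk down from root: D -> B -> A -> G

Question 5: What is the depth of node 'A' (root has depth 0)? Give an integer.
Answer: 2

Derivation:
Path from root to A: D -> B -> A
Depth = number of edges = 2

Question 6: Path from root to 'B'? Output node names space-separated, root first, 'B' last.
Walk down from root: D -> B

Answer: D B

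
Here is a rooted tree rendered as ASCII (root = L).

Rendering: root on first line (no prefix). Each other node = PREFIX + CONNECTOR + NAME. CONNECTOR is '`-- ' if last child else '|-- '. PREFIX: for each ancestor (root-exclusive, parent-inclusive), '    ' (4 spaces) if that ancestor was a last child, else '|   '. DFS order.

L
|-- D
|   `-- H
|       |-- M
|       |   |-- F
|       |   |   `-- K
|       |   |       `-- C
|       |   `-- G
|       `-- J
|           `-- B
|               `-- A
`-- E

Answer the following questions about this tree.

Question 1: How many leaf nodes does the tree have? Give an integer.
Leaves (nodes with no children): A, C, E, G

Answer: 4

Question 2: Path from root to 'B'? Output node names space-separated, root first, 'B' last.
Walk down from root: L -> D -> H -> J -> B

Answer: L D H J B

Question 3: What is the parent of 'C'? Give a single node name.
Answer: K

Derivation:
Scan adjacency: C appears as child of K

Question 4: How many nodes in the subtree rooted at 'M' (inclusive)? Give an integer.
Subtree rooted at M contains: C, F, G, K, M
Count = 5

Answer: 5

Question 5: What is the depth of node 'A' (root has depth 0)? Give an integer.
Path from root to A: L -> D -> H -> J -> B -> A
Depth = number of edges = 5

Answer: 5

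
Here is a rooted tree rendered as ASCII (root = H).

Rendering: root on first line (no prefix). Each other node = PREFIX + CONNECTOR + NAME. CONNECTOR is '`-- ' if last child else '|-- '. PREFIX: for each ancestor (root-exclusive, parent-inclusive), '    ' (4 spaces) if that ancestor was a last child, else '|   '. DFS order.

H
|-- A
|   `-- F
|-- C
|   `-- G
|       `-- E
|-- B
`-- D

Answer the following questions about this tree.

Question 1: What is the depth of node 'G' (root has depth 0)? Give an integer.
Path from root to G: H -> C -> G
Depth = number of edges = 2

Answer: 2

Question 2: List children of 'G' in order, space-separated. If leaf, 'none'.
Answer: E

Derivation:
Node G's children (from adjacency): E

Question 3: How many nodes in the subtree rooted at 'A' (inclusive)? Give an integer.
Subtree rooted at A contains: A, F
Count = 2

Answer: 2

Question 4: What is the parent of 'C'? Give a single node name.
Scan adjacency: C appears as child of H

Answer: H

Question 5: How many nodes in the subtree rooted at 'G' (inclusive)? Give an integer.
Answer: 2

Derivation:
Subtree rooted at G contains: E, G
Count = 2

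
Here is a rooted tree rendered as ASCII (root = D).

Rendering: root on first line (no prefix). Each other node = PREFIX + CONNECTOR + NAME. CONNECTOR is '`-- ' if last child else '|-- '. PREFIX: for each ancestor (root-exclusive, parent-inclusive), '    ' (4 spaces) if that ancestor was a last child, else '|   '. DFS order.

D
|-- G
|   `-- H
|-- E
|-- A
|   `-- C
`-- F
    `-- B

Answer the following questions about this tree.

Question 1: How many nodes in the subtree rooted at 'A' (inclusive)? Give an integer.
Answer: 2

Derivation:
Subtree rooted at A contains: A, C
Count = 2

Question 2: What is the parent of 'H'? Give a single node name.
Answer: G

Derivation:
Scan adjacency: H appears as child of G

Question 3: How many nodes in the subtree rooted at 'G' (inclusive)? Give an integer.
Subtree rooted at G contains: G, H
Count = 2

Answer: 2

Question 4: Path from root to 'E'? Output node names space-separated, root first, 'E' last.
Walk down from root: D -> E

Answer: D E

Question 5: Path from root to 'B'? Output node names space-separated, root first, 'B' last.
Walk down from root: D -> F -> B

Answer: D F B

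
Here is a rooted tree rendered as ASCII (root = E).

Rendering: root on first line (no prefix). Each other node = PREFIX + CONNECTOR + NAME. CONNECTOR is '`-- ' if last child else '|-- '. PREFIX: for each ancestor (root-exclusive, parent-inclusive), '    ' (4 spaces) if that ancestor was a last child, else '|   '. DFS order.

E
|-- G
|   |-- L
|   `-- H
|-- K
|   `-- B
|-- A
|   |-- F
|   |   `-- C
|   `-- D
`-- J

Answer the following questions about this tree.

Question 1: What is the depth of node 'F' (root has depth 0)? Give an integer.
Path from root to F: E -> A -> F
Depth = number of edges = 2

Answer: 2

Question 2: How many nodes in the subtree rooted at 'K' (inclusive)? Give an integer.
Subtree rooted at K contains: B, K
Count = 2

Answer: 2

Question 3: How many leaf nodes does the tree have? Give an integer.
Answer: 6

Derivation:
Leaves (nodes with no children): B, C, D, H, J, L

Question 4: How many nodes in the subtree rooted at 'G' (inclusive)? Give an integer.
Answer: 3

Derivation:
Subtree rooted at G contains: G, H, L
Count = 3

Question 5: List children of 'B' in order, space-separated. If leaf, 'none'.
Answer: none

Derivation:
Node B's children (from adjacency): (leaf)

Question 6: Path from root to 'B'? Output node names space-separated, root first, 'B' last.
Walk down from root: E -> K -> B

Answer: E K B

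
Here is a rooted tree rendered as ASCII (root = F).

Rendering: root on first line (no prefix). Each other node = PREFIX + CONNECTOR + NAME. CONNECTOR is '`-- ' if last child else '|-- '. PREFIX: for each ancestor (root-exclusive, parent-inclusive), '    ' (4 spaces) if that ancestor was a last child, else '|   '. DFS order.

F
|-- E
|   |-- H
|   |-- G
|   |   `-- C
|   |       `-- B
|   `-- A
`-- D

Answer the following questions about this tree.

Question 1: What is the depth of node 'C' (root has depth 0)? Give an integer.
Path from root to C: F -> E -> G -> C
Depth = number of edges = 3

Answer: 3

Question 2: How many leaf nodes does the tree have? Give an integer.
Answer: 4

Derivation:
Leaves (nodes with no children): A, B, D, H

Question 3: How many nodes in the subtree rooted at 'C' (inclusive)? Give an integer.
Answer: 2

Derivation:
Subtree rooted at C contains: B, C
Count = 2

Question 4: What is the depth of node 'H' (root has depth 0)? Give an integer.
Path from root to H: F -> E -> H
Depth = number of edges = 2

Answer: 2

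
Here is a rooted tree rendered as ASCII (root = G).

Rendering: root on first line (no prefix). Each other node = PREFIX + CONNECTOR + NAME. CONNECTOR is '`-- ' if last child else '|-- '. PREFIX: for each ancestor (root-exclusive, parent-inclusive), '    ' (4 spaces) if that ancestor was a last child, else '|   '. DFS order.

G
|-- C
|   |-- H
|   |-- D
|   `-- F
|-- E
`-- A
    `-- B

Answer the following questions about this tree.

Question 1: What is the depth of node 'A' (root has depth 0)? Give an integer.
Path from root to A: G -> A
Depth = number of edges = 1

Answer: 1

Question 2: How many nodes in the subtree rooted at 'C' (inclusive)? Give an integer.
Answer: 4

Derivation:
Subtree rooted at C contains: C, D, F, H
Count = 4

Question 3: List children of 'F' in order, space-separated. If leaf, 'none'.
Node F's children (from adjacency): (leaf)

Answer: none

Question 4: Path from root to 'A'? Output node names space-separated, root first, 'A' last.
Walk down from root: G -> A

Answer: G A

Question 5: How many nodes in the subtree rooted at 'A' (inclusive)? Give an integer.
Answer: 2

Derivation:
Subtree rooted at A contains: A, B
Count = 2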